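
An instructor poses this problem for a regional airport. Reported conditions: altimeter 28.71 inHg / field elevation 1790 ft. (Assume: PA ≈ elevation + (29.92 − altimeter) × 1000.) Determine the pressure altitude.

Pressure correction = (29.92 − 28.71) × 1000 = +1210 ft.
Pressure altitude = 1790 + (+1210) = 3000 ft.

3000 ft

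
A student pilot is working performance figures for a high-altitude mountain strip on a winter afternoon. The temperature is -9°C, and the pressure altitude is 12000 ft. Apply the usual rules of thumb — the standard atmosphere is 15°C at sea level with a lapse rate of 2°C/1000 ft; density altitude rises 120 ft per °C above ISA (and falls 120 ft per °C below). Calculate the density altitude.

ISA temperature at 12000 ft = 15 − 2 × (12000/1000) = -9°C.
ISA deviation = -9 − (-9) = 0°C.
Density altitude = 12000 + 120 × (0) = 12000 + (0) = 12000 ft.

12000 ft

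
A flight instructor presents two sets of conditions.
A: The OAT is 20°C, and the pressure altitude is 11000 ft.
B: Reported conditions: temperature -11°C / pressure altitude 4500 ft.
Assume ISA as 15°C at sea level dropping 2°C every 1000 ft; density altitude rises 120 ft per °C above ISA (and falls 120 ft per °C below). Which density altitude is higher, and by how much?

A: ISA temp = -7°C, deviation +27°C, DA = 11000 + 120 × 27 = 14240 ft.
B: ISA temp = 6°C, deviation -17°C, DA = 4500 + 120 × (-17) = 2460 ft.
A is higher by 14240 − 2460 = 11780 ft.

A by 11780 ft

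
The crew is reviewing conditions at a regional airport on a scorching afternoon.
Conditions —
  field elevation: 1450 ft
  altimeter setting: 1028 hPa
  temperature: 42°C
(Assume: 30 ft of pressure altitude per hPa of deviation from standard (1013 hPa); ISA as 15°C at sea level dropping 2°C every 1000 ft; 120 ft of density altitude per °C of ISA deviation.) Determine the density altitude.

Pressure altitude = 1450 + (1013 − 1028) × 30 = 1450 + (-450) = 1000 ft.
ISA temperature at 1000 ft = 15 − 2 × (1000/1000) = 13°C.
ISA deviation = 42 − 13 = +29°C.
Density altitude = 1000 + 120 × (29) = 4480 ft.

4480 ft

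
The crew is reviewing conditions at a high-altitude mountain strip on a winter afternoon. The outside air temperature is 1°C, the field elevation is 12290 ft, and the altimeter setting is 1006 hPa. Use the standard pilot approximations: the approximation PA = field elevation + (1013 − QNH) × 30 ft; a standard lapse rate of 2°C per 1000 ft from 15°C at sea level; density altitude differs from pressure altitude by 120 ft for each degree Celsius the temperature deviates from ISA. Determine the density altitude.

Pressure altitude = 12290 + (1013 − 1006) × 30 = 12290 + (+210) = 12500 ft.
ISA temperature at 12500 ft = 15 − 2 × (12500/1000) = -10°C.
ISA deviation = 1 − (-10) = +11°C.
Density altitude = 12500 + 120 × (11) = 13820 ft.

13820 ft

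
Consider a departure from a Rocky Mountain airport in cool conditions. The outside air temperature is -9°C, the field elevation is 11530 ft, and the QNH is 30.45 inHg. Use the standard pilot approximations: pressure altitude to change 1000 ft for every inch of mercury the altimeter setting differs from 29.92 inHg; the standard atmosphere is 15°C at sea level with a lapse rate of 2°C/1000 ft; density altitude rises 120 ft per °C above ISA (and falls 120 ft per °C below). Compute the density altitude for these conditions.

10760 ft

Pressure altitude = 11530 + (29.92 − 30.45) × 1000 = 11530 + (-530) = 11000 ft.
ISA temperature at 11000 ft = 15 − 2 × (11000/1000) = -7°C.
ISA deviation = -9 − (-7) = -2°C.
Density altitude = 11000 + 120 × (-2) = 10760 ft.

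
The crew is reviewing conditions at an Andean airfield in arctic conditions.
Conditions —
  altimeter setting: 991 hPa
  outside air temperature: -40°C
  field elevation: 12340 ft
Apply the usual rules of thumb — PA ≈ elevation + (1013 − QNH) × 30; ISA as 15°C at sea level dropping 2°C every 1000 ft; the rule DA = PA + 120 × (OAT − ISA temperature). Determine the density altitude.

9520 ft

Pressure altitude = 12340 + (1013 − 991) × 30 = 12340 + (+660) = 13000 ft.
ISA temperature at 13000 ft = 15 − 2 × (13000/1000) = -11°C.
ISA deviation = -40 − (-11) = -29°C.
Density altitude = 13000 + 120 × (-29) = 9520 ft.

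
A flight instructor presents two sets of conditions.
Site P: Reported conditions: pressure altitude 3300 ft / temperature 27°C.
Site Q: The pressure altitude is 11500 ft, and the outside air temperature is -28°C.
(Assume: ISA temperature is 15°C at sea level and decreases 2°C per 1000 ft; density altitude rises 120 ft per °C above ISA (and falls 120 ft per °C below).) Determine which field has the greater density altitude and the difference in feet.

Site Q by 3568 ft

Site P: ISA temp = 8.4°C, deviation +18.6°C, DA = 3300 + 120 × 18.6 = 5532 ft.
Site Q: ISA temp = -8°C, deviation -20°C, DA = 11500 + 120 × (-20) = 9100 ft.
Site Q is higher by 9100 − 5532 = 3568 ft.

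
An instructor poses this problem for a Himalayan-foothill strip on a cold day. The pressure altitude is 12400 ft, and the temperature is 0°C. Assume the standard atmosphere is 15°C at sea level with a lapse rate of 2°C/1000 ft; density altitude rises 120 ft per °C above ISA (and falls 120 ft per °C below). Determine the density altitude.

13576 ft

ISA temperature at 12400 ft = 15 − 2 × (12400/1000) = -9.8°C.
ISA deviation = 0 − (-9.8) = +9.8°C.
Density altitude = 12400 + 120 × (9.8) = 12400 + (+1176) = 13576 ft.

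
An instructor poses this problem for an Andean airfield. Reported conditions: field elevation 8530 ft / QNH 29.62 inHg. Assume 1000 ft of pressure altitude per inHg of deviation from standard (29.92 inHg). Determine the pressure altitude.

8830 ft

Pressure correction = (29.92 − 29.62) × 1000 = +300 ft.
Pressure altitude = 8530 + (+300) = 8830 ft.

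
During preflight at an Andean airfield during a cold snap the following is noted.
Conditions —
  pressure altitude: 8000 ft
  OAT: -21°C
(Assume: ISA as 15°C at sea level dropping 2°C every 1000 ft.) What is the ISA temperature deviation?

ISA temperature at 8000 ft = 15 − 2 × (8000/1000) = -1°C.
Deviation = OAT − ISA = -21 − (-1) = -20°C.

ISA-20°C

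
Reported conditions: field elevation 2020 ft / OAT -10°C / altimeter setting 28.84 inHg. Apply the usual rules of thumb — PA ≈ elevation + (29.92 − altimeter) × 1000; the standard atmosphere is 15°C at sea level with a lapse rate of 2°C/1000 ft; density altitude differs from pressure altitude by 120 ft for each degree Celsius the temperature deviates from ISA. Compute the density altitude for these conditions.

844 ft

Pressure altitude = 2020 + (29.92 − 28.84) × 1000 = 2020 + (+1080) = 3100 ft.
ISA temperature at 3100 ft = 15 − 2 × (3100/1000) = 8.8°C.
ISA deviation = -10 − 8.8 = -18.8°C.
Density altitude = 3100 + 120 × (-18.8) = 844 ft.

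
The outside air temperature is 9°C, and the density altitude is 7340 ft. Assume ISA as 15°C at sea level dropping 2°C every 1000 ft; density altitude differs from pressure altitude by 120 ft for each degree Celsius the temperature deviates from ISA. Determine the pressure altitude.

6500 ft

DA = PA + 120 × (OAT − (15 − 2·PA/1000)) = PA + 120·OAT − 1800 + 0.24·PA = 1.24·PA + 120·OAT − 1800.
So 1.24·PA = 7340 − 120 × 9 + 1800 = 8060.
PA = 8060 / 1.24 = 6500 ft.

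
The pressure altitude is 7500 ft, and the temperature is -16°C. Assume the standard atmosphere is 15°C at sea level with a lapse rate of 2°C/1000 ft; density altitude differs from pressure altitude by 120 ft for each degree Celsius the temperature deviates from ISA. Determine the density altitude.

ISA temperature at 7500 ft = 15 − 2 × (7500/1000) = 0°C.
ISA deviation = -16 − 0 = -16°C.
Density altitude = 7500 + 120 × (-16) = 7500 + (-1920) = 5580 ft.

5580 ft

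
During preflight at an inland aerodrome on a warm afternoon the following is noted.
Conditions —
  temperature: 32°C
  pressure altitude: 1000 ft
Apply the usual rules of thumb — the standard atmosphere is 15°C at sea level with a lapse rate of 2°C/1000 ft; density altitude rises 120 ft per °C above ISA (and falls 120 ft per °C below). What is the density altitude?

3280 ft

ISA temperature at 1000 ft = 15 − 2 × (1000/1000) = 13°C.
ISA deviation = 32 − 13 = +19°C.
Density altitude = 1000 + 120 × (19) = 1000 + (+2280) = 3280 ft.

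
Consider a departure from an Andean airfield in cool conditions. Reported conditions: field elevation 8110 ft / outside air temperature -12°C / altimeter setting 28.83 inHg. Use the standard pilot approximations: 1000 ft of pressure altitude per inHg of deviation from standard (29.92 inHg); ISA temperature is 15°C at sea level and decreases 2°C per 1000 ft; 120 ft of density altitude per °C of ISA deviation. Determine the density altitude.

8168 ft

Pressure altitude = 8110 + (29.92 − 28.83) × 1000 = 8110 + (+1090) = 9200 ft.
ISA temperature at 9200 ft = 15 − 2 × (9200/1000) = -3.4°C.
ISA deviation = -12 − (-3.4) = -8.6°C.
Density altitude = 9200 + 120 × (-8.6) = 8168 ft.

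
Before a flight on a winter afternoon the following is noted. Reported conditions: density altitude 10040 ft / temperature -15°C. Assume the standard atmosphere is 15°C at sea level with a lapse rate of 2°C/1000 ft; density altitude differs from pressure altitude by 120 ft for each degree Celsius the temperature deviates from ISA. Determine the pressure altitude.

11000 ft

DA = PA + 120 × (OAT − (15 − 2·PA/1000)) = PA + 120·OAT − 1800 + 0.24·PA = 1.24·PA + 120·OAT − 1800.
So 1.24·PA = 10040 − 120 × (-15) + 1800 = 13640.
PA = 13640 / 1.24 = 11000 ft.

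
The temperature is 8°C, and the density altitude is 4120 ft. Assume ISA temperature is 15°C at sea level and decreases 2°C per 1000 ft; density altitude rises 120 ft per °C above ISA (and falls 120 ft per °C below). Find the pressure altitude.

DA = PA + 120 × (OAT − (15 − 2·PA/1000)) = PA + 120·OAT − 1800 + 0.24·PA = 1.24·PA + 120·OAT − 1800.
So 1.24·PA = 4120 − 120 × 8 + 1800 = 4960.
PA = 4960 / 1.24 = 4000 ft.

4000 ft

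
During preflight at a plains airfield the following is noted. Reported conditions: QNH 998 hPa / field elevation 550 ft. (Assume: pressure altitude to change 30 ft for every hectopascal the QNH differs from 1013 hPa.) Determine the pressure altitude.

1000 ft

Pressure correction = (1013 − 998) × 30 = +450 ft.
Pressure altitude = 550 + (+450) = 1000 ft.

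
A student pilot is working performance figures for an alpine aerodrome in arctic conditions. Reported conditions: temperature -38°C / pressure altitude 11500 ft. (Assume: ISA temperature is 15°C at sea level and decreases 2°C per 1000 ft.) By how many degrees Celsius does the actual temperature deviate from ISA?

ISA temperature at 11500 ft = 15 − 2 × (11500/1000) = -8°C.
Deviation = OAT − ISA = -38 − (-8) = -30°C.

ISA-30°C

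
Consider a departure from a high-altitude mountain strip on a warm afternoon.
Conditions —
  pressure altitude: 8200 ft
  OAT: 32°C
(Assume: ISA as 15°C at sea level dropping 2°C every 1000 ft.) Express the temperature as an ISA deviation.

ISA temperature at 8200 ft = 15 − 2 × (8200/1000) = -1.4°C.
Deviation = OAT − ISA = 32 − (-1.4) = +33.4°C.

ISA+33.4°C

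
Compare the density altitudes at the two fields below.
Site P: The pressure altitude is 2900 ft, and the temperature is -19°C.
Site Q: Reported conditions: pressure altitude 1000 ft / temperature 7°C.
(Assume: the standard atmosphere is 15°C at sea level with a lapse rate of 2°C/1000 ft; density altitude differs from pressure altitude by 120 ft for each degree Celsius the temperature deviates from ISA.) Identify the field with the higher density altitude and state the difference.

Site P: ISA temp = 9.2°C, deviation -28.2°C, DA = 2900 + 120 × (-28.2) = -484 ft.
Site Q: ISA temp = 13°C, deviation -6°C, DA = 1000 + 120 × (-6) = 280 ft.
Site Q is higher by 280 − (-484) = 764 ft.

Site Q by 764 ft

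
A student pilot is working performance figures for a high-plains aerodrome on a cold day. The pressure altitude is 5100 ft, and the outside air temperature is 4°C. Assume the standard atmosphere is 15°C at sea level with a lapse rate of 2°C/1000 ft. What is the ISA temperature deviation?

ISA-0.8°C

ISA temperature at 5100 ft = 15 − 2 × (5100/1000) = 4.8°C.
Deviation = OAT − ISA = 4 − 4.8 = -0.8°C.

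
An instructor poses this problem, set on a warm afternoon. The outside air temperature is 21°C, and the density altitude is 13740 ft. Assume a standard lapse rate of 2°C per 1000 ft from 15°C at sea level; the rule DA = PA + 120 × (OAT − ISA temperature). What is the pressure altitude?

10500 ft

DA = PA + 120 × (OAT − (15 − 2·PA/1000)) = PA + 120·OAT − 1800 + 0.24·PA = 1.24·PA + 120·OAT − 1800.
So 1.24·PA = 13740 − 120 × 21 + 1800 = 13020.
PA = 13020 / 1.24 = 10500 ft.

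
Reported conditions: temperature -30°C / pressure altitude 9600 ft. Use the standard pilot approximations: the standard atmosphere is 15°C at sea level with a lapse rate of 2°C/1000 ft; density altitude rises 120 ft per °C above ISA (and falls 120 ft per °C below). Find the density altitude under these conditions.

ISA temperature at 9600 ft = 15 − 2 × (9600/1000) = -4.2°C.
ISA deviation = -30 − (-4.2) = -25.8°C.
Density altitude = 9600 + 120 × (-25.8) = 9600 + (-3096) = 6504 ft.

6504 ft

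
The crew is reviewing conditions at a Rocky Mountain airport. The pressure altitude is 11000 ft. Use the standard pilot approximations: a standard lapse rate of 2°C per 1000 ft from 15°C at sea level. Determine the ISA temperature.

ISA temperature = 15 − 2 × (11000/1000) = 15 − 22 = -7°C.

-7°C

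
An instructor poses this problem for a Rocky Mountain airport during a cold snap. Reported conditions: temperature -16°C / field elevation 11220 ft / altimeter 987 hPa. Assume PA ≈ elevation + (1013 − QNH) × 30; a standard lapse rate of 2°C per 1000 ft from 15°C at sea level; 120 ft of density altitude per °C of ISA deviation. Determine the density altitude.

11160 ft

Pressure altitude = 11220 + (1013 − 987) × 30 = 11220 + (+780) = 12000 ft.
ISA temperature at 12000 ft = 15 − 2 × (12000/1000) = -9°C.
ISA deviation = -16 − (-9) = -7°C.
Density altitude = 12000 + 120 × (-7) = 11160 ft.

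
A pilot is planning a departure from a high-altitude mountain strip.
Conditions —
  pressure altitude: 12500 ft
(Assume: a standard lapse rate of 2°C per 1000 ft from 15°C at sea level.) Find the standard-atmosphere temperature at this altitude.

-10°C

ISA temperature = 15 − 2 × (12500/1000) = 15 − 25 = -10°C.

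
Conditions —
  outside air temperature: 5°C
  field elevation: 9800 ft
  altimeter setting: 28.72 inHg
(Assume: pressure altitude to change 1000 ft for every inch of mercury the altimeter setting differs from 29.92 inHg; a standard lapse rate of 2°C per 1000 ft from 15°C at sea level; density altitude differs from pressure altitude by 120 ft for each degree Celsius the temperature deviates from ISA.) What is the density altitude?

Pressure altitude = 9800 + (29.92 − 28.72) × 1000 = 9800 + (+1200) = 11000 ft.
ISA temperature at 11000 ft = 15 − 2 × (11000/1000) = -7°C.
ISA deviation = 5 − (-7) = +12°C.
Density altitude = 11000 + 120 × (12) = 12440 ft.

12440 ft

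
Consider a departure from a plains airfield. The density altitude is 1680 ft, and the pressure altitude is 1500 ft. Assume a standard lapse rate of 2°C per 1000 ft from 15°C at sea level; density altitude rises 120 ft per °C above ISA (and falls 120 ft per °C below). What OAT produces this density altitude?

13.5°C

Density altitude − pressure altitude = 1680 − 1500 = +180 ft.
At 120 ft/°C that is an ISA deviation of 180/120 = +1.5°C.
ISA temperature at 1500 ft = 15 − 2 × (1500/1000) = 12°C.
OAT = ISA + deviation = 12 + (+1.5) = 13.5°C.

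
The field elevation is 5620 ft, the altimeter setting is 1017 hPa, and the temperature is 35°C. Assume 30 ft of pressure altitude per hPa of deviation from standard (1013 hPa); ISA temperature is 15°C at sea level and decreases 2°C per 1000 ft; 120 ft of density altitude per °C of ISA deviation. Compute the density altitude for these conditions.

9220 ft

Pressure altitude = 5620 + (1013 − 1017) × 30 = 5620 + (-120) = 5500 ft.
ISA temperature at 5500 ft = 15 − 2 × (5500/1000) = 4°C.
ISA deviation = 35 − 4 = +31°C.
Density altitude = 5500 + 120 × (31) = 9220 ft.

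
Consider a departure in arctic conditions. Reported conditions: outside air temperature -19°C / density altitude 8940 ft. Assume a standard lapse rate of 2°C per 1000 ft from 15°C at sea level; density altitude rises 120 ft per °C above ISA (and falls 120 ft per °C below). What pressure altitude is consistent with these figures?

10500 ft

DA = PA + 120 × (OAT − (15 − 2·PA/1000)) = PA + 120·OAT − 1800 + 0.24·PA = 1.24·PA + 120·OAT − 1800.
So 1.24·PA = 8940 − 120 × (-19) + 1800 = 13020.
PA = 13020 / 1.24 = 10500 ft.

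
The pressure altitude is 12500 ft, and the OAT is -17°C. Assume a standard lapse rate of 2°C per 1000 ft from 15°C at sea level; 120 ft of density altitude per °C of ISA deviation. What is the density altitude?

ISA temperature at 12500 ft = 15 − 2 × (12500/1000) = -10°C.
ISA deviation = -17 − (-10) = -7°C.
Density altitude = 12500 + 120 × (-7) = 12500 + (-840) = 11660 ft.

11660 ft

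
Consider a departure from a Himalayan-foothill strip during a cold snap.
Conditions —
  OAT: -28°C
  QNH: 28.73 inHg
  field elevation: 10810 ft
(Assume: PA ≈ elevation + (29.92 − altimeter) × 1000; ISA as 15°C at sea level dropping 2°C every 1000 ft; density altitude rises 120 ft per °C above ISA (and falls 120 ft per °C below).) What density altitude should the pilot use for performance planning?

Pressure altitude = 10810 + (29.92 − 28.73) × 1000 = 10810 + (+1190) = 12000 ft.
ISA temperature at 12000 ft = 15 − 2 × (12000/1000) = -9°C.
ISA deviation = -28 − (-9) = -19°C.
Density altitude = 12000 + 120 × (-19) = 9720 ft.

9720 ft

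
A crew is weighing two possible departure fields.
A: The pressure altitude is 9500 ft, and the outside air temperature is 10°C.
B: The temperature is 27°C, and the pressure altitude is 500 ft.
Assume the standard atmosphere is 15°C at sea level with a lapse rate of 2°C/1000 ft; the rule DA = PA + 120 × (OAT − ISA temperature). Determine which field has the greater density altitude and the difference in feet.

A by 9120 ft

A: ISA temp = -4°C, deviation +14°C, DA = 9500 + 120 × 14 = 11180 ft.
B: ISA temp = 14°C, deviation +13°C, DA = 500 + 120 × 13 = 2060 ft.
A is higher by 11180 − 2060 = 9120 ft.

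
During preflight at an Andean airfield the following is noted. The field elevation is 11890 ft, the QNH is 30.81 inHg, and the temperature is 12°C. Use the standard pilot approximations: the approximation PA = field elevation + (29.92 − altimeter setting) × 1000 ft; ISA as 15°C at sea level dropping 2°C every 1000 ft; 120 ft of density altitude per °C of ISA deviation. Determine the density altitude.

Pressure altitude = 11890 + (29.92 − 30.81) × 1000 = 11890 + (-890) = 11000 ft.
ISA temperature at 11000 ft = 15 − 2 × (11000/1000) = -7°C.
ISA deviation = 12 − (-7) = +19°C.
Density altitude = 11000 + 120 × (19) = 13280 ft.

13280 ft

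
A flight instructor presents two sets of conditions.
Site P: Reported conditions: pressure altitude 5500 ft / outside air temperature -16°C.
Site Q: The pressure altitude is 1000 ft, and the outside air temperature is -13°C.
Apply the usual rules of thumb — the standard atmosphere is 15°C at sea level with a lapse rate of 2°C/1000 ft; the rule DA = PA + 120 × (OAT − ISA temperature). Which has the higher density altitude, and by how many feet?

Site P by 5220 ft

Site P: ISA temp = 4°C, deviation -20°C, DA = 5500 + 120 × (-20) = 3100 ft.
Site Q: ISA temp = 13°C, deviation -26°C, DA = 1000 + 120 × (-26) = -2120 ft.
Site P is higher by 3100 − (-2120) = 5220 ft.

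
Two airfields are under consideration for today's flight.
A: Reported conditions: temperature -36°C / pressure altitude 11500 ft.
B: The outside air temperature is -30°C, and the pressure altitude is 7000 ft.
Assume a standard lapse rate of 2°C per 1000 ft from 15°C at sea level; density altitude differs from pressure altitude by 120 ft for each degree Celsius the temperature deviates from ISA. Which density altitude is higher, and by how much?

A: ISA temp = -8°C, deviation -28°C, DA = 11500 + 120 × (-28) = 8140 ft.
B: ISA temp = 1°C, deviation -31°C, DA = 7000 + 120 × (-31) = 3280 ft.
A is higher by 8140 − 3280 = 4860 ft.

A by 4860 ft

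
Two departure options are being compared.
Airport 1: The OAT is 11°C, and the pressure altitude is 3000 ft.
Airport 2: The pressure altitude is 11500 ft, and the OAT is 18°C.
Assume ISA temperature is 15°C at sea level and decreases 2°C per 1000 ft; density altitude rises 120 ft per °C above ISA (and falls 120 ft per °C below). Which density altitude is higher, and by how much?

Airport 1: ISA temp = 9°C, deviation +2°C, DA = 3000 + 120 × 2 = 3240 ft.
Airport 2: ISA temp = -8°C, deviation +26°C, DA = 11500 + 120 × 26 = 14620 ft.
Airport 2 is higher by 14620 − 3240 = 11380 ft.

Airport 2 by 11380 ft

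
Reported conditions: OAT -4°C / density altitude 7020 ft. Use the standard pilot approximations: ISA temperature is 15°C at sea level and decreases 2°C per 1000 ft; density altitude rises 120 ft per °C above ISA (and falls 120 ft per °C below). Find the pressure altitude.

7500 ft

DA = PA + 120 × (OAT − (15 − 2·PA/1000)) = PA + 120·OAT − 1800 + 0.24·PA = 1.24·PA + 120·OAT − 1800.
So 1.24·PA = 7020 − 120 × (-4) + 1800 = 9300.
PA = 9300 / 1.24 = 7500 ft.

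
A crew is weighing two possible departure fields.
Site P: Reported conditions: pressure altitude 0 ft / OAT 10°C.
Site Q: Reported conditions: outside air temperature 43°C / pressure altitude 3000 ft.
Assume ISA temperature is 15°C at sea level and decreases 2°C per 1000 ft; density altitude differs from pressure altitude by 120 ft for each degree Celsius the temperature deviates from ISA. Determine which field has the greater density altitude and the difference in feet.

Site P: ISA temp = 15°C, deviation -5°C, DA = 0 + 120 × (-5) = -600 ft.
Site Q: ISA temp = 9°C, deviation +34°C, DA = 3000 + 120 × 34 = 7080 ft.
Site Q is higher by 7080 − (-600) = 7680 ft.

Site Q by 7680 ft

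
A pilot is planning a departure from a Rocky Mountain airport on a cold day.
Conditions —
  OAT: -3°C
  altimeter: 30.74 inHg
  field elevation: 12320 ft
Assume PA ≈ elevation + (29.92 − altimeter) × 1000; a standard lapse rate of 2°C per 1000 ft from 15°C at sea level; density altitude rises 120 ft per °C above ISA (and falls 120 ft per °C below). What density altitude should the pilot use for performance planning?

12100 ft

Pressure altitude = 12320 + (29.92 − 30.74) × 1000 = 12320 + (-820) = 11500 ft.
ISA temperature at 11500 ft = 15 − 2 × (11500/1000) = -8°C.
ISA deviation = -3 − (-8) = +5°C.
Density altitude = 11500 + 120 × (5) = 12100 ft.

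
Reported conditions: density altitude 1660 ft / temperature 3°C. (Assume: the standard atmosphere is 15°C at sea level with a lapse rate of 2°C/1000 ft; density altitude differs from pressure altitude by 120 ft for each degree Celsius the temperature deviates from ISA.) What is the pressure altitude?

DA = PA + 120 × (OAT − (15 − 2·PA/1000)) = PA + 120·OAT − 1800 + 0.24·PA = 1.24·PA + 120·OAT − 1800.
So 1.24·PA = 1660 − 120 × 3 + 1800 = 3100.
PA = 3100 / 1.24 = 2500 ft.

2500 ft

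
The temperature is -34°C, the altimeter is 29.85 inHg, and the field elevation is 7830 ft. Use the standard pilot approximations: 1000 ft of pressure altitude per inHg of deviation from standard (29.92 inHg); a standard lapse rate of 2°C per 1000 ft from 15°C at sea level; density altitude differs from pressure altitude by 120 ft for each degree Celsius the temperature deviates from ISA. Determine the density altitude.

Pressure altitude = 7830 + (29.92 − 29.85) × 1000 = 7830 + (+70) = 7900 ft.
ISA temperature at 7900 ft = 15 − 2 × (7900/1000) = -0.8°C.
ISA deviation = -34 − (-0.8) = -33.2°C.
Density altitude = 7900 + 120 × (-33.2) = 3916 ft.

3916 ft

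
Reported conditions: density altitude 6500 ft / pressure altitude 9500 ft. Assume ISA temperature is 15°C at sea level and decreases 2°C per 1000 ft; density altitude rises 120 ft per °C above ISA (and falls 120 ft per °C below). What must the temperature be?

Density altitude − pressure altitude = 6500 − 9500 = -3000 ft.
At 120 ft/°C that is an ISA deviation of -3000/120 = -25°C.
ISA temperature at 9500 ft = 15 − 2 × (9500/1000) = -4°C.
OAT = ISA + deviation = -4 + (-25) = -29°C.

-29°C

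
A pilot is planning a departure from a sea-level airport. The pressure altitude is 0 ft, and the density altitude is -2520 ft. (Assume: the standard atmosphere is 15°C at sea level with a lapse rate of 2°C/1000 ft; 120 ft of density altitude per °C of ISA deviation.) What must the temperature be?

Density altitude − pressure altitude = -2520 − 0 = -2520 ft.
At 120 ft/°C that is an ISA deviation of -2520/120 = -21°C.
ISA temperature at 0 ft = 15 − 2 × (0/1000) = 15°C.
OAT = ISA + deviation = 15 + (-21) = -6°C.

-6°C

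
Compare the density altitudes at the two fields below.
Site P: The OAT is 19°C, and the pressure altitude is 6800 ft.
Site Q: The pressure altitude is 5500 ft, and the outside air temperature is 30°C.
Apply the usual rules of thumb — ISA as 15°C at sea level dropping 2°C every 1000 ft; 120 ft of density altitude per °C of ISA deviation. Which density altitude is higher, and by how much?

Site P by 292 ft

Site P: ISA temp = 1.4°C, deviation +17.6°C, DA = 6800 + 120 × 17.6 = 8912 ft.
Site Q: ISA temp = 4°C, deviation +26°C, DA = 5500 + 120 × 26 = 8620 ft.
Site P is higher by 8912 − 8620 = 292 ft.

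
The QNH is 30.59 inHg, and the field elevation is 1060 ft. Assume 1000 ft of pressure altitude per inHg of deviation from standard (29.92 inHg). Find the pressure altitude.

Pressure correction = (29.92 − 30.59) × 1000 = -670 ft.
Pressure altitude = 1060 + (-670) = 390 ft.

390 ft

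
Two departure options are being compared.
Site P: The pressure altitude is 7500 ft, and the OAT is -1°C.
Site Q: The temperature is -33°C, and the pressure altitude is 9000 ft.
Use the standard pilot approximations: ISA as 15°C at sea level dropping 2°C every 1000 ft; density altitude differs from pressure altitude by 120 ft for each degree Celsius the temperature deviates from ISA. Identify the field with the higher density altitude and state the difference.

Site P by 1980 ft

Site P: ISA temp = 0°C, deviation -1°C, DA = 7500 + 120 × (-1) = 7380 ft.
Site Q: ISA temp = -3°C, deviation -30°C, DA = 9000 + 120 × (-30) = 5400 ft.
Site P is higher by 7380 − 5400 = 1980 ft.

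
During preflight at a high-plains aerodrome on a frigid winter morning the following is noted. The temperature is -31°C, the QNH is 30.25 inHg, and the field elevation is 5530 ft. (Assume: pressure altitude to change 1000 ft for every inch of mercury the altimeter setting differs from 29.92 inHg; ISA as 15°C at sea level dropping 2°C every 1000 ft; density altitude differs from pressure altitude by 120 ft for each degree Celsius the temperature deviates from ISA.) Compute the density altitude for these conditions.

Pressure altitude = 5530 + (29.92 − 30.25) × 1000 = 5530 + (-330) = 5200 ft.
ISA temperature at 5200 ft = 15 − 2 × (5200/1000) = 4.6°C.
ISA deviation = -31 − 4.6 = -35.6°C.
Density altitude = 5200 + 120 × (-35.6) = 928 ft.

928 ft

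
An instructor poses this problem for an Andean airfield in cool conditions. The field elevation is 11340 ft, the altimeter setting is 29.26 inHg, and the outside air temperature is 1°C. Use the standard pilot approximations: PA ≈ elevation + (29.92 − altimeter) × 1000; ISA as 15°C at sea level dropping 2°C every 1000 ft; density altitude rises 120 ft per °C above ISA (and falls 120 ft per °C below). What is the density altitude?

13200 ft

Pressure altitude = 11340 + (29.92 − 29.26) × 1000 = 11340 + (+660) = 12000 ft.
ISA temperature at 12000 ft = 15 − 2 × (12000/1000) = -9°C.
ISA deviation = 1 − (-9) = +10°C.
Density altitude = 12000 + 120 × (10) = 13200 ft.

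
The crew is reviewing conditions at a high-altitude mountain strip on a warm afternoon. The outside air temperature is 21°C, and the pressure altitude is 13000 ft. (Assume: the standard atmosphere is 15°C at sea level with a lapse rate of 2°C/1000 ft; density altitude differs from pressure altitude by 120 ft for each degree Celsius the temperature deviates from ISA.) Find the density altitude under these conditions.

16840 ft

ISA temperature at 13000 ft = 15 − 2 × (13000/1000) = -11°C.
ISA deviation = 21 − (-11) = +32°C.
Density altitude = 13000 + 120 × (32) = 13000 + (+3840) = 16840 ft.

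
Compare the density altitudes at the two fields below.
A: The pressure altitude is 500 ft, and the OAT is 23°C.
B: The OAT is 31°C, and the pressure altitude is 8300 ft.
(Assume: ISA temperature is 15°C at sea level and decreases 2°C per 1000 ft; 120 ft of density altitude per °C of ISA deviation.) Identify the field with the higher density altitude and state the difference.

B by 10632 ft

A: ISA temp = 14°C, deviation +9°C, DA = 500 + 120 × 9 = 1580 ft.
B: ISA temp = -1.6°C, deviation +32.6°C, DA = 8300 + 120 × 32.6 = 12212 ft.
B is higher by 12212 − 1580 = 10632 ft.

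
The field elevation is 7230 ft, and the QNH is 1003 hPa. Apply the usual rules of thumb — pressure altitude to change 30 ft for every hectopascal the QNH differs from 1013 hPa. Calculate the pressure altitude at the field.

Pressure correction = (1013 − 1003) × 30 = +300 ft.
Pressure altitude = 7230 + (+300) = 7530 ft.

7530 ft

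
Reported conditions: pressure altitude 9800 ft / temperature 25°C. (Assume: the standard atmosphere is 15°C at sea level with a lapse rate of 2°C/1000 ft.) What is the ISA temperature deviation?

ISA+29.6°C

ISA temperature at 9800 ft = 15 − 2 × (9800/1000) = -4.6°C.
Deviation = OAT − ISA = 25 − (-4.6) = +29.6°C.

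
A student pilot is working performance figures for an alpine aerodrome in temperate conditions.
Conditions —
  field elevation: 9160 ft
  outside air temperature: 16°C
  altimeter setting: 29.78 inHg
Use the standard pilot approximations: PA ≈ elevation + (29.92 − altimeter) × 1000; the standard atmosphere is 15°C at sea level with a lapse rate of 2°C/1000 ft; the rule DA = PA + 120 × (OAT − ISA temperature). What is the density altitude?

11652 ft

Pressure altitude = 9160 + (29.92 − 29.78) × 1000 = 9160 + (+140) = 9300 ft.
ISA temperature at 9300 ft = 15 − 2 × (9300/1000) = -3.6°C.
ISA deviation = 16 − (-3.6) = +19.6°C.
Density altitude = 9300 + 120 × (19.6) = 11652 ft.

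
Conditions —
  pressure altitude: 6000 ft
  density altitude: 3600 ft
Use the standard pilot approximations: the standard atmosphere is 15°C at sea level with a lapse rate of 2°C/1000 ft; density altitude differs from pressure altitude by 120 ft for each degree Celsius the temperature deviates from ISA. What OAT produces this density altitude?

-17°C

Density altitude − pressure altitude = 3600 − 6000 = -2400 ft.
At 120 ft/°C that is an ISA deviation of -2400/120 = -20°C.
ISA temperature at 6000 ft = 15 − 2 × (6000/1000) = 3°C.
OAT = ISA + deviation = 3 + (-20) = -17°C.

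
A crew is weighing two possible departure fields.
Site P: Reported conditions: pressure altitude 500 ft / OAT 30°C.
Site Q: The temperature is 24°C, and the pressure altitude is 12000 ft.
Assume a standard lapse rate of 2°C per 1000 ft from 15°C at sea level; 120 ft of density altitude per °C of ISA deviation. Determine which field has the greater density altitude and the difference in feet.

Site Q by 13540 ft

Site P: ISA temp = 14°C, deviation +16°C, DA = 500 + 120 × 16 = 2420 ft.
Site Q: ISA temp = -9°C, deviation +33°C, DA = 12000 + 120 × 33 = 15960 ft.
Site Q is higher by 15960 − 2420 = 13540 ft.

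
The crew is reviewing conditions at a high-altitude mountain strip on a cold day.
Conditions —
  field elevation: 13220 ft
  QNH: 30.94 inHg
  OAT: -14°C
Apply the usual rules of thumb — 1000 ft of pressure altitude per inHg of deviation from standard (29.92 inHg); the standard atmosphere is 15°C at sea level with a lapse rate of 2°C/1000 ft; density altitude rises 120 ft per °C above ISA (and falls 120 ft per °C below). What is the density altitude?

Pressure altitude = 13220 + (29.92 − 30.94) × 1000 = 13220 + (-1020) = 12200 ft.
ISA temperature at 12200 ft = 15 − 2 × (12200/1000) = -9.4°C.
ISA deviation = -14 − (-9.4) = -4.6°C.
Density altitude = 12200 + 120 × (-4.6) = 11648 ft.

11648 ft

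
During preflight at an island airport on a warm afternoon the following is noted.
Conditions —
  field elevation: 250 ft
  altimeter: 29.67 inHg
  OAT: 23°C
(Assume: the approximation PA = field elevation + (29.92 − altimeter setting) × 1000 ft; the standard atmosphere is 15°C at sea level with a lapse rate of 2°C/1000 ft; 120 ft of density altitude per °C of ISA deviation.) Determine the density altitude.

1580 ft

Pressure altitude = 250 + (29.92 − 29.67) × 1000 = 250 + (+250) = 500 ft.
ISA temperature at 500 ft = 15 − 2 × (500/1000) = 14°C.
ISA deviation = 23 − 14 = +9°C.
Density altitude = 500 + 120 × (9) = 1580 ft.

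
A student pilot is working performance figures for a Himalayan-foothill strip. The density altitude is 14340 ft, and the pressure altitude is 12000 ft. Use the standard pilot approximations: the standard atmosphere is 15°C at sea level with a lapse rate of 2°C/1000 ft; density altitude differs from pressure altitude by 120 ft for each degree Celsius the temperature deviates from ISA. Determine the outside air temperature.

10.5°C

Density altitude − pressure altitude = 14340 − 12000 = +2340 ft.
At 120 ft/°C that is an ISA deviation of 2340/120 = +19.5°C.
ISA temperature at 12000 ft = 15 − 2 × (12000/1000) = -9°C.
OAT = ISA + deviation = -9 + (+19.5) = 10.5°C.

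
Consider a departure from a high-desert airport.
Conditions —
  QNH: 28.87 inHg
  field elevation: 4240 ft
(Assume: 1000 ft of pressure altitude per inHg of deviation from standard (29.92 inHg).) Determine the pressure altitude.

5290 ft

Pressure correction = (29.92 − 28.87) × 1000 = +1050 ft.
Pressure altitude = 4240 + (+1050) = 5290 ft.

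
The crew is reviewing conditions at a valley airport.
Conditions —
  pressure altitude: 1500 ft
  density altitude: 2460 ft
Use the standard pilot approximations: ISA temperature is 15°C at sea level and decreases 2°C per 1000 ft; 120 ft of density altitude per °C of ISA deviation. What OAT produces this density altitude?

20°C

Density altitude − pressure altitude = 2460 − 1500 = +960 ft.
At 120 ft/°C that is an ISA deviation of 960/120 = +8°C.
ISA temperature at 1500 ft = 15 − 2 × (1500/1000) = 12°C.
OAT = ISA + deviation = 12 + (+8) = 20°C.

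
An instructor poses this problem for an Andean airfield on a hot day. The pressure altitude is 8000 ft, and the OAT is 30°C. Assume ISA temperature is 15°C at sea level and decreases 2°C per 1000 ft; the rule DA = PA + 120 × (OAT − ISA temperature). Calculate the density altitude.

ISA temperature at 8000 ft = 15 − 2 × (8000/1000) = -1°C.
ISA deviation = 30 − (-1) = +31°C.
Density altitude = 8000 + 120 × (31) = 8000 + (+3720) = 11720 ft.

11720 ft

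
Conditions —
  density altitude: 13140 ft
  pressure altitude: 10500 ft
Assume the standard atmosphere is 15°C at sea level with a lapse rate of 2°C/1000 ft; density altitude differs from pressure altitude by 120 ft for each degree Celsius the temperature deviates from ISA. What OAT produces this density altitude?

16°C

Density altitude − pressure altitude = 13140 − 10500 = +2640 ft.
At 120 ft/°C that is an ISA deviation of 2640/120 = +22°C.
ISA temperature at 10500 ft = 15 − 2 × (10500/1000) = -6°C.
OAT = ISA + deviation = -6 + (+22) = 16°C.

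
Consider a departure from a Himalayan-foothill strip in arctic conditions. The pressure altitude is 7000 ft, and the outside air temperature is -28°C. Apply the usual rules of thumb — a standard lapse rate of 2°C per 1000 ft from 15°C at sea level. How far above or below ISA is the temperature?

ISA temperature at 7000 ft = 15 − 2 × (7000/1000) = 1°C.
Deviation = OAT − ISA = -28 − 1 = -29°C.

ISA-29°C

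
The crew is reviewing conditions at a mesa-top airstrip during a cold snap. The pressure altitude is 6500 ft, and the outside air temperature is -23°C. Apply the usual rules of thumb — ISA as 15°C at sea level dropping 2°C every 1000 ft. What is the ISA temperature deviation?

ISA temperature at 6500 ft = 15 − 2 × (6500/1000) = 2°C.
Deviation = OAT − ISA = -23 − 2 = -25°C.

ISA-25°C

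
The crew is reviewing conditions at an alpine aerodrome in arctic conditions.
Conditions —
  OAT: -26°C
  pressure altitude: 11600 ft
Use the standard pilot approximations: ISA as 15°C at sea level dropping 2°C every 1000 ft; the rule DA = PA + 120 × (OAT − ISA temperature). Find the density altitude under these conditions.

9464 ft

ISA temperature at 11600 ft = 15 − 2 × (11600/1000) = -8.2°C.
ISA deviation = -26 − (-8.2) = -17.8°C.
Density altitude = 11600 + 120 × (-17.8) = 11600 + (-2136) = 9464 ft.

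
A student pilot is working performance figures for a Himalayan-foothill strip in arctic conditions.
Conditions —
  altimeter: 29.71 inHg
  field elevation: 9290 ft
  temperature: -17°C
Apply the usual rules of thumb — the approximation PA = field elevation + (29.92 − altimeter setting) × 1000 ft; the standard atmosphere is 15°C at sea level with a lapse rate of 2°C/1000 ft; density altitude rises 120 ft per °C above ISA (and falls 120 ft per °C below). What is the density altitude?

7940 ft

Pressure altitude = 9290 + (29.92 − 29.71) × 1000 = 9290 + (+210) = 9500 ft.
ISA temperature at 9500 ft = 15 − 2 × (9500/1000) = -4°C.
ISA deviation = -17 − (-4) = -13°C.
Density altitude = 9500 + 120 × (-13) = 7940 ft.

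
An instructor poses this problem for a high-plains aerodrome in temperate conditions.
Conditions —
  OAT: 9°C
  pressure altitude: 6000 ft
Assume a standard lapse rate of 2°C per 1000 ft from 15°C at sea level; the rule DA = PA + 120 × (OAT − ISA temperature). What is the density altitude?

6720 ft

ISA temperature at 6000 ft = 15 − 2 × (6000/1000) = 3°C.
ISA deviation = 9 − 3 = +6°C.
Density altitude = 6000 + 120 × (6) = 6000 + (+720) = 6720 ft.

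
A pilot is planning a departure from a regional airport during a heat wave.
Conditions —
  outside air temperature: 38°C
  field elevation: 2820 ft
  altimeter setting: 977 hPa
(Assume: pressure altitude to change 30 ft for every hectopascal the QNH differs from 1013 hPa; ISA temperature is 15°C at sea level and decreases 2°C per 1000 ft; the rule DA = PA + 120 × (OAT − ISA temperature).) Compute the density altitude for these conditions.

7596 ft

Pressure altitude = 2820 + (1013 − 977) × 30 = 2820 + (+1080) = 3900 ft.
ISA temperature at 3900 ft = 15 − 2 × (3900/1000) = 7.2°C.
ISA deviation = 38 − 7.2 = +30.8°C.
Density altitude = 3900 + 120 × (30.8) = 7596 ft.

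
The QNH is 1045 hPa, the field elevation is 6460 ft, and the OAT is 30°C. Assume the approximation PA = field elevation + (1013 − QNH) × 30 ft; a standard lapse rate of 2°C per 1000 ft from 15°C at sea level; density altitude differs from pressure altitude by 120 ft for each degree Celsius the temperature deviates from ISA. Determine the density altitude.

Pressure altitude = 6460 + (1013 − 1045) × 30 = 6460 + (-960) = 5500 ft.
ISA temperature at 5500 ft = 15 − 2 × (5500/1000) = 4°C.
ISA deviation = 30 − 4 = +26°C.
Density altitude = 5500 + 120 × (26) = 8620 ft.

8620 ft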